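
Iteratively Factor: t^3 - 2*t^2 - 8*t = (t)*(t^2 - 2*t - 8) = t*(t + 2)*(t - 4)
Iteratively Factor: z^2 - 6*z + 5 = (z - 5)*(z - 1)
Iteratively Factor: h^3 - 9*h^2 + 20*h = (h - 4)*(h^2 - 5*h) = h*(h - 4)*(h - 5)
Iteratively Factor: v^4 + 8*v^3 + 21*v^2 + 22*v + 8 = (v + 2)*(v^3 + 6*v^2 + 9*v + 4) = (v + 1)*(v + 2)*(v^2 + 5*v + 4) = (v + 1)*(v + 2)*(v + 4)*(v + 1)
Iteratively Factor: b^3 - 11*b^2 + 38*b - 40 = (b - 5)*(b^2 - 6*b + 8) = (b - 5)*(b - 2)*(b - 4)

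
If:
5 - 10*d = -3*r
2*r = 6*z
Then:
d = 9*z/10 + 1/2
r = 3*z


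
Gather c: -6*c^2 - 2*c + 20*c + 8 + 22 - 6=-6*c^2 + 18*c + 24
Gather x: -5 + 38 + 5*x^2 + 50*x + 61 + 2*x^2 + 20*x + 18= 7*x^2 + 70*x + 112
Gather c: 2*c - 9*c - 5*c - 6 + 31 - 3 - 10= 12 - 12*c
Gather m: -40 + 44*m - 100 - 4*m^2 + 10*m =-4*m^2 + 54*m - 140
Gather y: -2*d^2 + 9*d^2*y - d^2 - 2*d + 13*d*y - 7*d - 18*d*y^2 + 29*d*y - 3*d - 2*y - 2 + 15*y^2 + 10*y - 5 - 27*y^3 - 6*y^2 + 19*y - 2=-3*d^2 - 12*d - 27*y^3 + y^2*(9 - 18*d) + y*(9*d^2 + 42*d + 27) - 9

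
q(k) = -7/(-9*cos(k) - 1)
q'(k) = 63*sin(k)/(-9*cos(k) - 1)^2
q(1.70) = -43.86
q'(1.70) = 2452.66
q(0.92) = 1.08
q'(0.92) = 1.20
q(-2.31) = -1.38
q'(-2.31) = -1.82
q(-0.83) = 0.99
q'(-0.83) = -0.93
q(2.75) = -0.96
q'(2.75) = 0.45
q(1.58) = 7.63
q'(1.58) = 74.89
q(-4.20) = -2.05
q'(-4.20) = 4.72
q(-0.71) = 0.89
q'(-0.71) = -0.67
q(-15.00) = -1.20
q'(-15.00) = -1.20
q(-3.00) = -0.88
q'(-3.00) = -0.14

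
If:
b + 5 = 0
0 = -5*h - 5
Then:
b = -5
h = -1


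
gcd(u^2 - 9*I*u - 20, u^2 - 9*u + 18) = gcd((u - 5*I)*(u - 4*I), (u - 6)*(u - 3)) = 1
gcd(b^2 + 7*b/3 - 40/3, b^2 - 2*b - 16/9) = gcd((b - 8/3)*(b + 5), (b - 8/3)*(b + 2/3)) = b - 8/3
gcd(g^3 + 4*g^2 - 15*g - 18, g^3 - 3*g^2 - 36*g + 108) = g^2 + 3*g - 18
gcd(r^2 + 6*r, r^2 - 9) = 1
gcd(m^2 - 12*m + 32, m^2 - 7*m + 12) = m - 4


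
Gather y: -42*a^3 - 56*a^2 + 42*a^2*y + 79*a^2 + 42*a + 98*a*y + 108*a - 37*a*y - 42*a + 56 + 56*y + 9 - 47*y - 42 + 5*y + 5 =-42*a^3 + 23*a^2 + 108*a + y*(42*a^2 + 61*a + 14) + 28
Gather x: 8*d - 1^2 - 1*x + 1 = 8*d - x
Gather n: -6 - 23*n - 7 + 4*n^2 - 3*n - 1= 4*n^2 - 26*n - 14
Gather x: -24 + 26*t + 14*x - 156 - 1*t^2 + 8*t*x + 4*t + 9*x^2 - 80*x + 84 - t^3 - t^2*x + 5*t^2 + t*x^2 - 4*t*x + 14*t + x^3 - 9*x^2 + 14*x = -t^3 + 4*t^2 + t*x^2 + 44*t + x^3 + x*(-t^2 + 4*t - 52) - 96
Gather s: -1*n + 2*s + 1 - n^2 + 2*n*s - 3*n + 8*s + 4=-n^2 - 4*n + s*(2*n + 10) + 5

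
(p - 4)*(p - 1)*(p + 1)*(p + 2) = p^4 - 2*p^3 - 9*p^2 + 2*p + 8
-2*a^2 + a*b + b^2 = (-a + b)*(2*a + b)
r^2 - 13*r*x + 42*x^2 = (r - 7*x)*(r - 6*x)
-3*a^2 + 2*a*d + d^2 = (-a + d)*(3*a + d)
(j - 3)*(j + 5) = j^2 + 2*j - 15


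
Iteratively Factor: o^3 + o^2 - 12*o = (o - 3)*(o^2 + 4*o) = o*(o - 3)*(o + 4)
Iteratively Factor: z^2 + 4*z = (z)*(z + 4)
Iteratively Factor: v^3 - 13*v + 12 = (v + 4)*(v^2 - 4*v + 3) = (v - 3)*(v + 4)*(v - 1)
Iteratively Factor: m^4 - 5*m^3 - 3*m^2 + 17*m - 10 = (m - 1)*(m^3 - 4*m^2 - 7*m + 10) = (m - 5)*(m - 1)*(m^2 + m - 2) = (m - 5)*(m - 1)*(m + 2)*(m - 1)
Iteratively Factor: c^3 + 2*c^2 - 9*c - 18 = (c + 3)*(c^2 - c - 6) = (c + 2)*(c + 3)*(c - 3)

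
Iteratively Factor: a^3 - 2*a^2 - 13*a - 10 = (a - 5)*(a^2 + 3*a + 2) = (a - 5)*(a + 2)*(a + 1)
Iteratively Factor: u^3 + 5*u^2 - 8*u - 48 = (u + 4)*(u^2 + u - 12) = (u - 3)*(u + 4)*(u + 4)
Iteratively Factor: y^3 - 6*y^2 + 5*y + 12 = (y + 1)*(y^2 - 7*y + 12) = (y - 4)*(y + 1)*(y - 3)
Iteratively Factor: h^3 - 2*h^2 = (h)*(h^2 - 2*h) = h^2*(h - 2)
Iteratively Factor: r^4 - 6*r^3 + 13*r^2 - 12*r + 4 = (r - 1)*(r^3 - 5*r^2 + 8*r - 4) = (r - 2)*(r - 1)*(r^2 - 3*r + 2) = (r - 2)*(r - 1)^2*(r - 2)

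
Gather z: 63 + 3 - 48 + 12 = 30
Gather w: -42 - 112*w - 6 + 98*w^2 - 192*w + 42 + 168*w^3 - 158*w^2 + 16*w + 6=168*w^3 - 60*w^2 - 288*w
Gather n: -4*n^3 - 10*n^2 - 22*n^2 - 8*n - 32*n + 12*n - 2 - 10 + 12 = -4*n^3 - 32*n^2 - 28*n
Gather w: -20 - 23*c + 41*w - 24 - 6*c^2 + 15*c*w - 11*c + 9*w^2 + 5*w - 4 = -6*c^2 - 34*c + 9*w^2 + w*(15*c + 46) - 48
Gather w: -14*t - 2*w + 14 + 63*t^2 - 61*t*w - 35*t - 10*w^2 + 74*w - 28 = 63*t^2 - 49*t - 10*w^2 + w*(72 - 61*t) - 14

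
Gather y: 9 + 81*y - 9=81*y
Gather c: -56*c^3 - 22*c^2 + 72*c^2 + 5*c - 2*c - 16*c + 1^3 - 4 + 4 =-56*c^3 + 50*c^2 - 13*c + 1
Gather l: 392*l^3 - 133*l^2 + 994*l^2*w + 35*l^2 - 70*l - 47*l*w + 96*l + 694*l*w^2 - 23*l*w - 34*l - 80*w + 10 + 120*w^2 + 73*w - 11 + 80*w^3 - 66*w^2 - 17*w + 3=392*l^3 + l^2*(994*w - 98) + l*(694*w^2 - 70*w - 8) + 80*w^3 + 54*w^2 - 24*w + 2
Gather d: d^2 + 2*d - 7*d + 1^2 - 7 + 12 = d^2 - 5*d + 6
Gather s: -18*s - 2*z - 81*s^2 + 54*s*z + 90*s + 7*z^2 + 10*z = -81*s^2 + s*(54*z + 72) + 7*z^2 + 8*z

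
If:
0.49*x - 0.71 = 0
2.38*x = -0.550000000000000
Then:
No Solution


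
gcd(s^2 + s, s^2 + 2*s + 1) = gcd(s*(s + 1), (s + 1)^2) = s + 1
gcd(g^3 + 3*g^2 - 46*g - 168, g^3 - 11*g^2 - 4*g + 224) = g^2 - 3*g - 28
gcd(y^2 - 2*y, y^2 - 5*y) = y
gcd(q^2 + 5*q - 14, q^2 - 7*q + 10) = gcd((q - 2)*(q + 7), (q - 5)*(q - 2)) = q - 2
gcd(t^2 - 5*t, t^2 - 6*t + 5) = t - 5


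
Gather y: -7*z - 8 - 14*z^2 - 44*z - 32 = -14*z^2 - 51*z - 40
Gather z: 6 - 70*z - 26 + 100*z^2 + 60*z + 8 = 100*z^2 - 10*z - 12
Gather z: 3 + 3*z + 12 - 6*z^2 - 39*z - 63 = -6*z^2 - 36*z - 48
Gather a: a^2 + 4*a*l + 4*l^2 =a^2 + 4*a*l + 4*l^2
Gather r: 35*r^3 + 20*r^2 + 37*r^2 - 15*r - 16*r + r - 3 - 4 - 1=35*r^3 + 57*r^2 - 30*r - 8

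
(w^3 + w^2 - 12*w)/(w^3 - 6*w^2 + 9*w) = (w + 4)/(w - 3)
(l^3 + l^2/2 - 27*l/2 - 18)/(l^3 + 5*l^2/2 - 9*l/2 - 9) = (l - 4)/(l - 2)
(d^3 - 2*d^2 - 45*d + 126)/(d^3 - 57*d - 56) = (d^2 - 9*d + 18)/(d^2 - 7*d - 8)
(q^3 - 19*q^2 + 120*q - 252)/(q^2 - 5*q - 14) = (q^2 - 12*q + 36)/(q + 2)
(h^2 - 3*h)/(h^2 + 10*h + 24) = h*(h - 3)/(h^2 + 10*h + 24)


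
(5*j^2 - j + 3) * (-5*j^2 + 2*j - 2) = -25*j^4 + 15*j^3 - 27*j^2 + 8*j - 6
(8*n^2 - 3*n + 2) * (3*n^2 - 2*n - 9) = 24*n^4 - 25*n^3 - 60*n^2 + 23*n - 18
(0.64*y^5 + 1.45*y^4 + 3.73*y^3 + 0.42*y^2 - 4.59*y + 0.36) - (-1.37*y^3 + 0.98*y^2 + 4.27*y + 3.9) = 0.64*y^5 + 1.45*y^4 + 5.1*y^3 - 0.56*y^2 - 8.86*y - 3.54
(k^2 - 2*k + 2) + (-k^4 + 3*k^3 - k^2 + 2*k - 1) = -k^4 + 3*k^3 + 1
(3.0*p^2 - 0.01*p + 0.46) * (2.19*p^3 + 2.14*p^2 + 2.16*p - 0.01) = 6.57*p^5 + 6.3981*p^4 + 7.466*p^3 + 0.9328*p^2 + 0.9937*p - 0.0046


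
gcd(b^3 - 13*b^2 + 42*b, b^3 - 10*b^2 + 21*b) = b^2 - 7*b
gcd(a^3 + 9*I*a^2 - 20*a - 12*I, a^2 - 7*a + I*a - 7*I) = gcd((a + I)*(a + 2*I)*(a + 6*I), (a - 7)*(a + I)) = a + I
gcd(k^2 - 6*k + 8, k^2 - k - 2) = k - 2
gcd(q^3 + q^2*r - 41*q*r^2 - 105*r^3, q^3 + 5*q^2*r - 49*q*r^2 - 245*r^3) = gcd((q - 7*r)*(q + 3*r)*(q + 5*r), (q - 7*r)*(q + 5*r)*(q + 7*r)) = q^2 - 2*q*r - 35*r^2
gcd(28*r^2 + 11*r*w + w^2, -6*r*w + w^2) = 1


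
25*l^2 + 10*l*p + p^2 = (5*l + p)^2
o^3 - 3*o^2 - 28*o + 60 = (o - 6)*(o - 2)*(o + 5)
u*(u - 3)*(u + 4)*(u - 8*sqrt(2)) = u^4 - 8*sqrt(2)*u^3 + u^3 - 12*u^2 - 8*sqrt(2)*u^2 + 96*sqrt(2)*u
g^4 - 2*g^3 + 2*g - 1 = (g - 1)^3*(g + 1)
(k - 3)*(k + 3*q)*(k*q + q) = k^3*q + 3*k^2*q^2 - 2*k^2*q - 6*k*q^2 - 3*k*q - 9*q^2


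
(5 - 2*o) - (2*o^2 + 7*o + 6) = -2*o^2 - 9*o - 1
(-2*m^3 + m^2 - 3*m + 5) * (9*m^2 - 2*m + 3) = -18*m^5 + 13*m^4 - 35*m^3 + 54*m^2 - 19*m + 15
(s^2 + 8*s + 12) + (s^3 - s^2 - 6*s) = s^3 + 2*s + 12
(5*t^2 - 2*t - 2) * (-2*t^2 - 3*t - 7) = -10*t^4 - 11*t^3 - 25*t^2 + 20*t + 14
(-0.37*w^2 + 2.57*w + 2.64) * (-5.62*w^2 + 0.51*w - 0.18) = 2.0794*w^4 - 14.6321*w^3 - 13.4595*w^2 + 0.8838*w - 0.4752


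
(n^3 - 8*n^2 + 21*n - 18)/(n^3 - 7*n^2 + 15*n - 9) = (n - 2)/(n - 1)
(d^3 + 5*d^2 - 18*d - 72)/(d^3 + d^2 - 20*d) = (d^2 + 9*d + 18)/(d*(d + 5))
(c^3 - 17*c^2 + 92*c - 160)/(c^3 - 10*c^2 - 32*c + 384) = (c^2 - 9*c + 20)/(c^2 - 2*c - 48)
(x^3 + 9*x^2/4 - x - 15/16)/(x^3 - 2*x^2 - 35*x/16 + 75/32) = 2*(4*x^2 + 12*x + 5)/(8*x^2 - 10*x - 25)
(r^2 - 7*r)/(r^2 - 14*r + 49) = r/(r - 7)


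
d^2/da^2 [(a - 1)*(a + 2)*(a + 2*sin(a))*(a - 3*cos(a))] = -2*a^3*sin(a) + 3*a^3*cos(a) + 16*a^2*sin(a) + 12*a^2*sin(2*a) + 15*a^2*cos(a) + 12*a^2 + 28*a*sin(a) + 12*a*sin(2*a) - 16*a*cos(a) - 24*a*cos(2*a) + 6*a - 8*sin(a) - 30*sin(2*a) - 14*cos(a) - 12*cos(2*a) - 4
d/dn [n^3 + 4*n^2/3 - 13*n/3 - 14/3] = 3*n^2 + 8*n/3 - 13/3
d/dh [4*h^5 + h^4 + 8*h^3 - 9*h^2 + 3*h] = 20*h^4 + 4*h^3 + 24*h^2 - 18*h + 3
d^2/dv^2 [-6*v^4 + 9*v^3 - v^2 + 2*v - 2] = -72*v^2 + 54*v - 2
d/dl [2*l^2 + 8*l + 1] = 4*l + 8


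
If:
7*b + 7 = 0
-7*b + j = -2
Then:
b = -1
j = -9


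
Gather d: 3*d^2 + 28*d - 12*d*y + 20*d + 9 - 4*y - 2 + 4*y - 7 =3*d^2 + d*(48 - 12*y)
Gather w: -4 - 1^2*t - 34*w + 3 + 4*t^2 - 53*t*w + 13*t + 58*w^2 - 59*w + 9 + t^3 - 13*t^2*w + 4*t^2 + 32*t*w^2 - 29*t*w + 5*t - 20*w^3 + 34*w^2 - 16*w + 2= t^3 + 8*t^2 + 17*t - 20*w^3 + w^2*(32*t + 92) + w*(-13*t^2 - 82*t - 109) + 10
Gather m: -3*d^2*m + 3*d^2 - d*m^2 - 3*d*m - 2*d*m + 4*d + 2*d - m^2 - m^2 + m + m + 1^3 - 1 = 3*d^2 + 6*d + m^2*(-d - 2) + m*(-3*d^2 - 5*d + 2)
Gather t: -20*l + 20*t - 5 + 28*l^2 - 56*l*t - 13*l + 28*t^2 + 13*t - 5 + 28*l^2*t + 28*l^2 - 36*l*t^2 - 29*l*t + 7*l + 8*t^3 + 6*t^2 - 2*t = 56*l^2 - 26*l + 8*t^3 + t^2*(34 - 36*l) + t*(28*l^2 - 85*l + 31) - 10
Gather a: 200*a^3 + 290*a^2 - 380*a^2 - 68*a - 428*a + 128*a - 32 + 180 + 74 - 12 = 200*a^3 - 90*a^2 - 368*a + 210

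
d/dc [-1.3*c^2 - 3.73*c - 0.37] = -2.6*c - 3.73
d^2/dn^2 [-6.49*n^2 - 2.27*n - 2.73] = -12.9800000000000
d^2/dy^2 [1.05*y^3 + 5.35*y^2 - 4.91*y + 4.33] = 6.3*y + 10.7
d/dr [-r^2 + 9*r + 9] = 9 - 2*r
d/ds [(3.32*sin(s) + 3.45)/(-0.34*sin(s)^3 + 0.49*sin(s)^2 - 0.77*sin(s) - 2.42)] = (2.2576*sin(s)^3 + 1.8922*sin(s)^2 - 3.381*sin(s) - 5.3779)*cos(s)/(0.1156*sin(s)^6 - 0.3332*sin(s)^5 + 0.7637*sin(s)^4 + 0.891*sin(s)^3 - 1.7787*sin(s)^2 + 3.7268*sin(s) + 5.8564)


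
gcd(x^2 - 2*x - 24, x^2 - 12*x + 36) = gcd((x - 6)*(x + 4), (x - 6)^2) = x - 6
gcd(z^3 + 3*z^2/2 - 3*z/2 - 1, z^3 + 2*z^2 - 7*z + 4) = z - 1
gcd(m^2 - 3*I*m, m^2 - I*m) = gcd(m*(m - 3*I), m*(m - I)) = m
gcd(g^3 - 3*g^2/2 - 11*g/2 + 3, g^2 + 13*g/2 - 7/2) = g - 1/2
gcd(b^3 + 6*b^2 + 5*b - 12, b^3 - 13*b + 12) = b^2 + 3*b - 4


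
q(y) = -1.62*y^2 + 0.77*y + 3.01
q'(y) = 0.77 - 3.24*y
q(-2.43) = -8.43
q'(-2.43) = 8.64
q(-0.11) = 2.91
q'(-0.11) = 1.13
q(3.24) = -11.50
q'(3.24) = -9.73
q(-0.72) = 1.62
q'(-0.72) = 3.10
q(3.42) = -13.30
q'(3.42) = -10.31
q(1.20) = 1.60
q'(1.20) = -3.12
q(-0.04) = 2.98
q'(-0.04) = 0.90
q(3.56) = -14.78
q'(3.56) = -10.76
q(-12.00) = -239.51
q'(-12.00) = 39.65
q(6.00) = -50.69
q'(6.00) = -18.67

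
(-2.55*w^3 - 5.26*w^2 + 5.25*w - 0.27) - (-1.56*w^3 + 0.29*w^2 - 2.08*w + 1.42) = -0.99*w^3 - 5.55*w^2 + 7.33*w - 1.69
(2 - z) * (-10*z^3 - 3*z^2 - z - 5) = 10*z^4 - 17*z^3 - 5*z^2 + 3*z - 10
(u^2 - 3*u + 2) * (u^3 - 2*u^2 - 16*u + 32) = u^5 - 5*u^4 - 8*u^3 + 76*u^2 - 128*u + 64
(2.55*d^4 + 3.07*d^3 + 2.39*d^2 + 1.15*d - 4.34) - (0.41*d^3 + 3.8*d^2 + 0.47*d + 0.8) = 2.55*d^4 + 2.66*d^3 - 1.41*d^2 + 0.68*d - 5.14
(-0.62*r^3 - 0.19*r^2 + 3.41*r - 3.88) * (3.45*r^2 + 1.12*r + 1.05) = -2.139*r^5 - 1.3499*r^4 + 10.9007*r^3 - 9.7663*r^2 - 0.7651*r - 4.074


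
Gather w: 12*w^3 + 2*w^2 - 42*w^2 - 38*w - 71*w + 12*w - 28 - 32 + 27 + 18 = 12*w^3 - 40*w^2 - 97*w - 15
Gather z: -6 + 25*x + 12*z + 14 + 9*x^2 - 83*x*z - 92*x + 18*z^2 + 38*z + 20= 9*x^2 - 67*x + 18*z^2 + z*(50 - 83*x) + 28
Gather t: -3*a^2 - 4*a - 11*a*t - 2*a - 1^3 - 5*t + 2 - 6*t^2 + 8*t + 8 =-3*a^2 - 6*a - 6*t^2 + t*(3 - 11*a) + 9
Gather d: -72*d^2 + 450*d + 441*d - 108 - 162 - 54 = -72*d^2 + 891*d - 324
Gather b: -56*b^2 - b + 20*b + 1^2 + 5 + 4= -56*b^2 + 19*b + 10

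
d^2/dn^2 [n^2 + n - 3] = 2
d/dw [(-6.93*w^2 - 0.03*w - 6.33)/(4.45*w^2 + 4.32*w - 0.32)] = (-29.8041*w^2 + 60.7722*w + 27.3552)/(19.8025*w^4 + 38.448*w^3 + 15.8144*w^2 - 2.7648*w + 0.1024)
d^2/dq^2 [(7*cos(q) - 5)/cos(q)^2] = (35*cos(q) + 40*cos(2*q) - 7*cos(3*q) - 80)/(4*cos(q)^4)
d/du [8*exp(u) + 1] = 8*exp(u)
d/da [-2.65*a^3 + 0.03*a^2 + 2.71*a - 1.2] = -7.95*a^2 + 0.06*a + 2.71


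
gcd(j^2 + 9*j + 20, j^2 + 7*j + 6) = 1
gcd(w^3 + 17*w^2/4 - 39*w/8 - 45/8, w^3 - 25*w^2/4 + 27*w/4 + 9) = w + 3/4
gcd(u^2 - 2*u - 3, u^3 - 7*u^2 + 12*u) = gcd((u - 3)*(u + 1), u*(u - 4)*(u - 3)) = u - 3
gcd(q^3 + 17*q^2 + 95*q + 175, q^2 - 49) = q + 7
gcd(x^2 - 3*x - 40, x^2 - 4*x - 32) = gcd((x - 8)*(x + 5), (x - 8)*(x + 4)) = x - 8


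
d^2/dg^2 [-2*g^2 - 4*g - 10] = -4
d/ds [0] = 0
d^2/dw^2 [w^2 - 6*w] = 2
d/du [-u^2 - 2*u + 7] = -2*u - 2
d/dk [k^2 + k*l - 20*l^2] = 2*k + l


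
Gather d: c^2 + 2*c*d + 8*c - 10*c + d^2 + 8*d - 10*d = c^2 - 2*c + d^2 + d*(2*c - 2)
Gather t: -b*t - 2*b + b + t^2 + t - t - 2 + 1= -b*t - b + t^2 - 1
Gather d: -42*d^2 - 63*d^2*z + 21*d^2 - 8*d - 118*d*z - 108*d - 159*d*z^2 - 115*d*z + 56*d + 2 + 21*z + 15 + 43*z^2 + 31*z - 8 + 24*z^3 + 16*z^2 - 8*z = d^2*(-63*z - 21) + d*(-159*z^2 - 233*z - 60) + 24*z^3 + 59*z^2 + 44*z + 9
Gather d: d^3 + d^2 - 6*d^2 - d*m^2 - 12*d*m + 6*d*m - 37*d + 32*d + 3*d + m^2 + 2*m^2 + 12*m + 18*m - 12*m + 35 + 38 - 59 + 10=d^3 - 5*d^2 + d*(-m^2 - 6*m - 2) + 3*m^2 + 18*m + 24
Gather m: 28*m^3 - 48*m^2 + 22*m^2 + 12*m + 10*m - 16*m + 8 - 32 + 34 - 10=28*m^3 - 26*m^2 + 6*m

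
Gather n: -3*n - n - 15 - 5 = -4*n - 20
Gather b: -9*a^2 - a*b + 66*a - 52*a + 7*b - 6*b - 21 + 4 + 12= -9*a^2 + 14*a + b*(1 - a) - 5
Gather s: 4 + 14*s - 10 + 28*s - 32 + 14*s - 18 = 56*s - 56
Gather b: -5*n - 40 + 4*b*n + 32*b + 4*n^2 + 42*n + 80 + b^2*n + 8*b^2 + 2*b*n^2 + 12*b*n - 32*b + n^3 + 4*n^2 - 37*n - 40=b^2*(n + 8) + b*(2*n^2 + 16*n) + n^3 + 8*n^2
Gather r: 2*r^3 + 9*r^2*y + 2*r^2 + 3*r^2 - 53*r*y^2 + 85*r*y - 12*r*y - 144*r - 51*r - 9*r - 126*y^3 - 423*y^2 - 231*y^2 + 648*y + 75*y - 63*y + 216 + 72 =2*r^3 + r^2*(9*y + 5) + r*(-53*y^2 + 73*y - 204) - 126*y^3 - 654*y^2 + 660*y + 288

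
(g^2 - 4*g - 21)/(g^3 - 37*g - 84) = 1/(g + 4)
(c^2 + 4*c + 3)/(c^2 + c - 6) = (c + 1)/(c - 2)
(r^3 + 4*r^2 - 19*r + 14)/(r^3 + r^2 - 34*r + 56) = (r - 1)/(r - 4)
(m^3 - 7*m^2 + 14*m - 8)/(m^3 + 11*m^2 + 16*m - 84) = (m^2 - 5*m + 4)/(m^2 + 13*m + 42)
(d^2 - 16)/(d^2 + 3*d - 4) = (d - 4)/(d - 1)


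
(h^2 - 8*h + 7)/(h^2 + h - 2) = (h - 7)/(h + 2)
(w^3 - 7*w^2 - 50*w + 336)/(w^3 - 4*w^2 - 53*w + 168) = (w - 6)/(w - 3)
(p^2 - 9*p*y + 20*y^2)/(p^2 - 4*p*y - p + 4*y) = (p - 5*y)/(p - 1)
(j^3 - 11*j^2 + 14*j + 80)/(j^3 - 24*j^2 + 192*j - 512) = (j^2 - 3*j - 10)/(j^2 - 16*j + 64)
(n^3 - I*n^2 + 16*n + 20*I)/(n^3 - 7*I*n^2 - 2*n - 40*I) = (n + 2*I)/(n - 4*I)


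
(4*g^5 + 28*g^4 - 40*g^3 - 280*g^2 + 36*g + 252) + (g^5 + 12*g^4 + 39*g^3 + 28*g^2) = 5*g^5 + 40*g^4 - g^3 - 252*g^2 + 36*g + 252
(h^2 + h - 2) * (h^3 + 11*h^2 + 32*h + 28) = h^5 + 12*h^4 + 41*h^3 + 38*h^2 - 36*h - 56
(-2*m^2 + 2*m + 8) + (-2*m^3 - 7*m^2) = -2*m^3 - 9*m^2 + 2*m + 8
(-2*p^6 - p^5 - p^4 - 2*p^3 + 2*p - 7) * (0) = 0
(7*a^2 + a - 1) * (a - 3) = 7*a^3 - 20*a^2 - 4*a + 3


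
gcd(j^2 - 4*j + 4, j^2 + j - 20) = 1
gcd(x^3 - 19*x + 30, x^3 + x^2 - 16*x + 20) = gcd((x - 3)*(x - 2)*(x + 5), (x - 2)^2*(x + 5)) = x^2 + 3*x - 10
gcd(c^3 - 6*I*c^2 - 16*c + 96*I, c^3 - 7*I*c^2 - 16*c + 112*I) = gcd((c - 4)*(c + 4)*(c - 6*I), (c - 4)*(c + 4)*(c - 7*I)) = c^2 - 16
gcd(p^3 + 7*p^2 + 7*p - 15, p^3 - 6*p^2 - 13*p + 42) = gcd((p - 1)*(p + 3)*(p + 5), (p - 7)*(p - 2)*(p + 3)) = p + 3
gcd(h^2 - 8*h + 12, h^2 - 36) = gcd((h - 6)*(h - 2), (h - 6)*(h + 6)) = h - 6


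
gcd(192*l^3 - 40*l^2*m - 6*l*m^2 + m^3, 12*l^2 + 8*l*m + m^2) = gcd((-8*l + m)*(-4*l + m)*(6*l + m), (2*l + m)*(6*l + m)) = 6*l + m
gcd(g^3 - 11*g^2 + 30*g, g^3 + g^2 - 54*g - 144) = 1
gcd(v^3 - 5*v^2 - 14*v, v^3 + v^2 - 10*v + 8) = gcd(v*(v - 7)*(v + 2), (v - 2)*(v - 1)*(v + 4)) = 1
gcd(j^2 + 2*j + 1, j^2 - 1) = j + 1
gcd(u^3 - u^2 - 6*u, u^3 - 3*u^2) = u^2 - 3*u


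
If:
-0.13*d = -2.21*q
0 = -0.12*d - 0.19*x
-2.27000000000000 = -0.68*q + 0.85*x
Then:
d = 3.94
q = 0.23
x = -2.49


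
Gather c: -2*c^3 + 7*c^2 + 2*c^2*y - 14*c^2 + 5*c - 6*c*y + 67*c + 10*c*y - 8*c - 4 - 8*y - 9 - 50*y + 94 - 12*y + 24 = -2*c^3 + c^2*(2*y - 7) + c*(4*y + 64) - 70*y + 105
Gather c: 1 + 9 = 10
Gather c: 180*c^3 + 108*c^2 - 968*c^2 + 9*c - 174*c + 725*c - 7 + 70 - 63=180*c^3 - 860*c^2 + 560*c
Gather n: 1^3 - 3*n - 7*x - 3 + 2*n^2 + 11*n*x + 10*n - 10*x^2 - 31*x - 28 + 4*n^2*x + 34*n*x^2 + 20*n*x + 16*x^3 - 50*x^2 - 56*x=n^2*(4*x + 2) + n*(34*x^2 + 31*x + 7) + 16*x^3 - 60*x^2 - 94*x - 30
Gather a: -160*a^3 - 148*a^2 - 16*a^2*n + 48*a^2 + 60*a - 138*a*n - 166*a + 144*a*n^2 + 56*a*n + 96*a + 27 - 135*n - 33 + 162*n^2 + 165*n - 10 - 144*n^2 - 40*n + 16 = -160*a^3 + a^2*(-16*n - 100) + a*(144*n^2 - 82*n - 10) + 18*n^2 - 10*n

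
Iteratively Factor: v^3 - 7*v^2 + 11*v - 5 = (v - 5)*(v^2 - 2*v + 1) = (v - 5)*(v - 1)*(v - 1)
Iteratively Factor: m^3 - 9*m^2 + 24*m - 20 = (m - 5)*(m^2 - 4*m + 4) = (m - 5)*(m - 2)*(m - 2)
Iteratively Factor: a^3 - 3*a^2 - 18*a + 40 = (a - 2)*(a^2 - a - 20) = (a - 5)*(a - 2)*(a + 4)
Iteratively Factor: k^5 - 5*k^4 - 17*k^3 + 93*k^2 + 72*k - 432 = (k - 3)*(k^4 - 2*k^3 - 23*k^2 + 24*k + 144) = (k - 3)*(k + 3)*(k^3 - 5*k^2 - 8*k + 48) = (k - 4)*(k - 3)*(k + 3)*(k^2 - k - 12) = (k - 4)*(k - 3)*(k + 3)^2*(k - 4)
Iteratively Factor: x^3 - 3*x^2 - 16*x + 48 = (x - 4)*(x^2 + x - 12) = (x - 4)*(x + 4)*(x - 3)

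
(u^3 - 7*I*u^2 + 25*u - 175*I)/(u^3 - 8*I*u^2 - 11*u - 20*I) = (u^2 - 2*I*u + 35)/(u^2 - 3*I*u + 4)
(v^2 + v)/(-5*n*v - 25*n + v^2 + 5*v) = v*(v + 1)/(-5*n*v - 25*n + v^2 + 5*v)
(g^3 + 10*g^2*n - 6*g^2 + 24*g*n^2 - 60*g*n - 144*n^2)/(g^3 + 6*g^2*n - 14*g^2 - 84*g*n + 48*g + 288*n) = (g + 4*n)/(g - 8)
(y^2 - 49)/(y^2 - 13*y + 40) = (y^2 - 49)/(y^2 - 13*y + 40)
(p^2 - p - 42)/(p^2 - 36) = (p - 7)/(p - 6)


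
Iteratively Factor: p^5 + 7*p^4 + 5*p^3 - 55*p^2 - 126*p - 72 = (p - 3)*(p^4 + 10*p^3 + 35*p^2 + 50*p + 24) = (p - 3)*(p + 3)*(p^3 + 7*p^2 + 14*p + 8) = (p - 3)*(p + 1)*(p + 3)*(p^2 + 6*p + 8) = (p - 3)*(p + 1)*(p + 2)*(p + 3)*(p + 4)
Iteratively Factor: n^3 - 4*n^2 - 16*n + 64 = (n + 4)*(n^2 - 8*n + 16) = (n - 4)*(n + 4)*(n - 4)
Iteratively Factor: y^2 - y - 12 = (y - 4)*(y + 3)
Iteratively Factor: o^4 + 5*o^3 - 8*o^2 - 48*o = (o + 4)*(o^3 + o^2 - 12*o) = o*(o + 4)*(o^2 + o - 12) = o*(o - 3)*(o + 4)*(o + 4)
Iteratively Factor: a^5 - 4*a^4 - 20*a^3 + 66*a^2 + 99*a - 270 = (a + 3)*(a^4 - 7*a^3 + a^2 + 63*a - 90) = (a + 3)^2*(a^3 - 10*a^2 + 31*a - 30) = (a - 3)*(a + 3)^2*(a^2 - 7*a + 10) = (a - 5)*(a - 3)*(a + 3)^2*(a - 2)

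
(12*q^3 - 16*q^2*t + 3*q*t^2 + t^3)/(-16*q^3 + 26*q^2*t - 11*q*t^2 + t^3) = (-6*q - t)/(8*q - t)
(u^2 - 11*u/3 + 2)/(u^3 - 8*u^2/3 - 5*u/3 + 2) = 1/(u + 1)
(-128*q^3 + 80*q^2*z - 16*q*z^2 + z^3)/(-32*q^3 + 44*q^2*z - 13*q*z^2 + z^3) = (-4*q + z)/(-q + z)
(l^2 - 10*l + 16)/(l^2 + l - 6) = (l - 8)/(l + 3)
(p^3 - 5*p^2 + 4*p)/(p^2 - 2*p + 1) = p*(p - 4)/(p - 1)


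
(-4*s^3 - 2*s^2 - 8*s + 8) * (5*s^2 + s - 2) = -20*s^5 - 14*s^4 - 34*s^3 + 36*s^2 + 24*s - 16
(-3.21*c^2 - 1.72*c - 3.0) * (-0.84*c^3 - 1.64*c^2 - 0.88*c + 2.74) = 2.6964*c^5 + 6.7092*c^4 + 8.1656*c^3 - 2.3618*c^2 - 2.0728*c - 8.22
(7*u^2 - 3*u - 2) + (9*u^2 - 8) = 16*u^2 - 3*u - 10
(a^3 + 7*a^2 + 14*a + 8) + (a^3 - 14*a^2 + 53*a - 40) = 2*a^3 - 7*a^2 + 67*a - 32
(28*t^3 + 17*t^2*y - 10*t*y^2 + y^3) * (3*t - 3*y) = 84*t^4 - 33*t^3*y - 81*t^2*y^2 + 33*t*y^3 - 3*y^4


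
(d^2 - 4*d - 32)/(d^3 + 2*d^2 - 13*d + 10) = (d^2 - 4*d - 32)/(d^3 + 2*d^2 - 13*d + 10)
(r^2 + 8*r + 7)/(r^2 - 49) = (r + 1)/(r - 7)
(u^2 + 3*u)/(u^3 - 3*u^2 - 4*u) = (u + 3)/(u^2 - 3*u - 4)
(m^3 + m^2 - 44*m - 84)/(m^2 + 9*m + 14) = (m^2 - m - 42)/(m + 7)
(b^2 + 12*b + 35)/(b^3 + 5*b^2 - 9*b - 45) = (b + 7)/(b^2 - 9)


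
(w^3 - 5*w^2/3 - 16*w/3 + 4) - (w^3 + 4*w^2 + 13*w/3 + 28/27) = -17*w^2/3 - 29*w/3 + 80/27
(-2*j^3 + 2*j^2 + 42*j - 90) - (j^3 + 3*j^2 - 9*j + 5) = -3*j^3 - j^2 + 51*j - 95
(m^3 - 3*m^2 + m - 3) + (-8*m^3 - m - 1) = -7*m^3 - 3*m^2 - 4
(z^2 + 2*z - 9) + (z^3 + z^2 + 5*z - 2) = z^3 + 2*z^2 + 7*z - 11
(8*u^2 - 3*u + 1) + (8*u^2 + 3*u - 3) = 16*u^2 - 2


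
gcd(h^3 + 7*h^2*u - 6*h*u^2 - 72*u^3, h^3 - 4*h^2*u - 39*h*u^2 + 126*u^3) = -h^2 - 3*h*u + 18*u^2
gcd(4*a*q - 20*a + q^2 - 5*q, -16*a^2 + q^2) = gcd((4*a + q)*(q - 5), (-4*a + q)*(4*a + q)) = 4*a + q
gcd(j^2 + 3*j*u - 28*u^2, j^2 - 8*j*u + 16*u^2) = -j + 4*u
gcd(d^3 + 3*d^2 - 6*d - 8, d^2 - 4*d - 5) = d + 1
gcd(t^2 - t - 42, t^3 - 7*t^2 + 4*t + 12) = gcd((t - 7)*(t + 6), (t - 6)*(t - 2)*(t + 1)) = 1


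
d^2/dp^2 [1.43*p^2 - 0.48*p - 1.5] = 2.86000000000000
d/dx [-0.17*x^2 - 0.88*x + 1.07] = -0.34*x - 0.88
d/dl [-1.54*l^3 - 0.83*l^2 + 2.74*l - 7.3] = -4.62*l^2 - 1.66*l + 2.74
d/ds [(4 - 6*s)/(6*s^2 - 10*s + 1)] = 2*(18*s^2 - 24*s + 17)/(36*s^4 - 120*s^3 + 112*s^2 - 20*s + 1)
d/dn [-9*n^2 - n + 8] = -18*n - 1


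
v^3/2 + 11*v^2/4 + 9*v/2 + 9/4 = (v/2 + 1/2)*(v + 3/2)*(v + 3)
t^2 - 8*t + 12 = (t - 6)*(t - 2)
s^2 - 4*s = s*(s - 4)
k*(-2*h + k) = -2*h*k + k^2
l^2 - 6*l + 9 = (l - 3)^2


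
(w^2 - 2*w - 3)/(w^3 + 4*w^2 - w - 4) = (w - 3)/(w^2 + 3*w - 4)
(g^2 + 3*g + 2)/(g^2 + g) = (g + 2)/g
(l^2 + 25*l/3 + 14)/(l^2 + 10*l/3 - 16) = (3*l + 7)/(3*l - 8)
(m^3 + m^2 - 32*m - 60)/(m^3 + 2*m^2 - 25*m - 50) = (m - 6)/(m - 5)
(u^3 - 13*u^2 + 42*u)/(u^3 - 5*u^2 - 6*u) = (u - 7)/(u + 1)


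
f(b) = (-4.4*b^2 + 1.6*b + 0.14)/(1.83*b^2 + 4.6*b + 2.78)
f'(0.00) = 0.49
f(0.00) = 0.05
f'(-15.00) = -0.04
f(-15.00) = -2.93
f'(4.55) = -0.16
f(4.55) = -1.36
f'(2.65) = -0.29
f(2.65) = -0.95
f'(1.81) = -0.40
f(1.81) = -0.67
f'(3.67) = -0.20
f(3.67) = -1.20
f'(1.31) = -0.48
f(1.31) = -0.44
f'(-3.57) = -2.16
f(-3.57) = -6.37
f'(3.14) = -0.24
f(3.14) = -1.08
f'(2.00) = -0.37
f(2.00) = -0.74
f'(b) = (1.6 - 8.8*b)/(1.83*b^2 + 4.6*b + 2.78) + (-3.66*b - 4.6)*(-4.4*b^2 + 1.6*b + 0.14)/(1.83*b^2 + 4.6*b + 2.78)^2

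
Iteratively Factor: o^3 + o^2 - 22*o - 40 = (o - 5)*(o^2 + 6*o + 8) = (o - 5)*(o + 4)*(o + 2)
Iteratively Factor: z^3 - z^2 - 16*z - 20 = (z + 2)*(z^2 - 3*z - 10) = (z + 2)^2*(z - 5)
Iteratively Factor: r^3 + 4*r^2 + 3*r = (r + 3)*(r^2 + r) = (r + 1)*(r + 3)*(r)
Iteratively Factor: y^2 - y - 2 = (y + 1)*(y - 2)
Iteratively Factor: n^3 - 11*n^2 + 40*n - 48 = (n - 4)*(n^2 - 7*n + 12) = (n - 4)*(n - 3)*(n - 4)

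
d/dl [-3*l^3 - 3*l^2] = 3*l*(-3*l - 2)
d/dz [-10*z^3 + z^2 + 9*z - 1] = -30*z^2 + 2*z + 9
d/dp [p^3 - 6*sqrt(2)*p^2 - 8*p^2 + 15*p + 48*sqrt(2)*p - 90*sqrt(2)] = 3*p^2 - 12*sqrt(2)*p - 16*p + 15 + 48*sqrt(2)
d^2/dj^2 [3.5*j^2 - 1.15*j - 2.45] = 7.00000000000000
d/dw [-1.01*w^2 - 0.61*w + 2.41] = -2.02*w - 0.61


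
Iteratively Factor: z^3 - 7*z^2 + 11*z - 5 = (z - 5)*(z^2 - 2*z + 1) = (z - 5)*(z - 1)*(z - 1)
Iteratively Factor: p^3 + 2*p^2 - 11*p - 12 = (p - 3)*(p^2 + 5*p + 4) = (p - 3)*(p + 4)*(p + 1)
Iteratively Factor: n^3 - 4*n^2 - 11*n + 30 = (n - 5)*(n^2 + n - 6) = (n - 5)*(n - 2)*(n + 3)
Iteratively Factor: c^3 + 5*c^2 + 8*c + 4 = (c + 1)*(c^2 + 4*c + 4) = (c + 1)*(c + 2)*(c + 2)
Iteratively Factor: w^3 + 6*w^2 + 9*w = (w + 3)*(w^2 + 3*w) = (w + 3)^2*(w)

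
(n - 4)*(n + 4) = n^2 - 16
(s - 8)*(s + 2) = s^2 - 6*s - 16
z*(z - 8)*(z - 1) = z^3 - 9*z^2 + 8*z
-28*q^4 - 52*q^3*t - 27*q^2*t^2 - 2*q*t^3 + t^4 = (-7*q + t)*(q + t)*(2*q + t)^2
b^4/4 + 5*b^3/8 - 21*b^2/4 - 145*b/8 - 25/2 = (b/4 + 1)*(b - 5)*(b + 1)*(b + 5/2)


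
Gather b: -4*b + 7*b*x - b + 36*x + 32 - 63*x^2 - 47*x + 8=b*(7*x - 5) - 63*x^2 - 11*x + 40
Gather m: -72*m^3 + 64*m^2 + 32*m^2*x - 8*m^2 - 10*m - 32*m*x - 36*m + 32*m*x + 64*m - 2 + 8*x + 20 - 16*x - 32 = -72*m^3 + m^2*(32*x + 56) + 18*m - 8*x - 14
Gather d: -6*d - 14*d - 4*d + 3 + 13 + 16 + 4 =36 - 24*d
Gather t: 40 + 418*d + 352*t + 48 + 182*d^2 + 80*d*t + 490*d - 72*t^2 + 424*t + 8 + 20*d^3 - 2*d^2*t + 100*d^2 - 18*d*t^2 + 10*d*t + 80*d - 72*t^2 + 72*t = 20*d^3 + 282*d^2 + 988*d + t^2*(-18*d - 144) + t*(-2*d^2 + 90*d + 848) + 96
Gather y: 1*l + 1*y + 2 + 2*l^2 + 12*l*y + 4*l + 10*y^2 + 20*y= 2*l^2 + 5*l + 10*y^2 + y*(12*l + 21) + 2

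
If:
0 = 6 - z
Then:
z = 6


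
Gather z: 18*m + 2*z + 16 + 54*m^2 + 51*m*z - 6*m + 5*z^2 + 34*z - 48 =54*m^2 + 12*m + 5*z^2 + z*(51*m + 36) - 32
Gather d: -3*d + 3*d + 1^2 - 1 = 0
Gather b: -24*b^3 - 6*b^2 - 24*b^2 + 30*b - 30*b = -24*b^3 - 30*b^2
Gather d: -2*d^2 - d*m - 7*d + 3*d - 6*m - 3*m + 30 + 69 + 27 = -2*d^2 + d*(-m - 4) - 9*m + 126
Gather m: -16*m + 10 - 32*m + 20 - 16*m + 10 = 40 - 64*m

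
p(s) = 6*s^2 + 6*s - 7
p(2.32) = 39.21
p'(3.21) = 44.52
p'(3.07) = 42.84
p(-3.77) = 55.66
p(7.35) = 361.24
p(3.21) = 74.08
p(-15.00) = 1253.00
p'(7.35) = 94.20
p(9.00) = 533.00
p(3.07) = 67.97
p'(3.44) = 47.28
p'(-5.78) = -63.36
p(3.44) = 84.64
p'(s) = 12*s + 6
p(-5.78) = 158.77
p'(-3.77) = -39.24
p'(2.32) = 33.84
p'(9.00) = 114.00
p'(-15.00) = -174.00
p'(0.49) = 11.88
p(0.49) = -2.62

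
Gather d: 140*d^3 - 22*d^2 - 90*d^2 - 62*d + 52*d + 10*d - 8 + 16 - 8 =140*d^3 - 112*d^2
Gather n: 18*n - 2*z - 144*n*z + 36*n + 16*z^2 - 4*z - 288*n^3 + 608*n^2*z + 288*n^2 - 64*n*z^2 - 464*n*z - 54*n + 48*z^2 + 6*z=-288*n^3 + n^2*(608*z + 288) + n*(-64*z^2 - 608*z) + 64*z^2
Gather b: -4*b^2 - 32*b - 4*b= -4*b^2 - 36*b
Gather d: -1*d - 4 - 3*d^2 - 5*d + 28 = -3*d^2 - 6*d + 24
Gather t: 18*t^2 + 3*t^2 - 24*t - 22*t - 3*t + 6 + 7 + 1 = 21*t^2 - 49*t + 14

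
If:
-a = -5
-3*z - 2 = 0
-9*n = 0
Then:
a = 5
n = 0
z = -2/3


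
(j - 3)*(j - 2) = j^2 - 5*j + 6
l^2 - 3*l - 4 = (l - 4)*(l + 1)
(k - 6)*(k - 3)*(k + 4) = k^3 - 5*k^2 - 18*k + 72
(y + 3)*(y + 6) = y^2 + 9*y + 18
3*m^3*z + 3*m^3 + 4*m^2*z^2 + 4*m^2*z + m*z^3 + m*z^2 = (m + z)*(3*m + z)*(m*z + m)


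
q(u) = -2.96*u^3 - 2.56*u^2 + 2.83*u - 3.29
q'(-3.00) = -61.73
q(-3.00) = 45.10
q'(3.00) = -92.45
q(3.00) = -97.76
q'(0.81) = -7.14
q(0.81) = -4.25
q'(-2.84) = -54.25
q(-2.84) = 35.83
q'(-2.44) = -37.55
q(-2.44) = 17.56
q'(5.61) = -305.37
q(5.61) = -590.60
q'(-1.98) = -21.85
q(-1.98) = 4.05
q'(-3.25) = -74.32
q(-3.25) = 62.08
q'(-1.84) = -17.81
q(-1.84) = 1.27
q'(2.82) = -82.23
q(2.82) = -82.05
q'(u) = -8.88*u^2 - 5.12*u + 2.83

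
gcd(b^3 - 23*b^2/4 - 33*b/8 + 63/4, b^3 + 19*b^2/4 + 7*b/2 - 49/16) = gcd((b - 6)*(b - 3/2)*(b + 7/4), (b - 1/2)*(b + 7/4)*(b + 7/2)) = b + 7/4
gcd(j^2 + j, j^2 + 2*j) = j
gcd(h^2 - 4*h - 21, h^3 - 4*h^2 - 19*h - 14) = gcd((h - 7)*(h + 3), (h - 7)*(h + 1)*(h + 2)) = h - 7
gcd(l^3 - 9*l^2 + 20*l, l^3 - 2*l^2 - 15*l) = l^2 - 5*l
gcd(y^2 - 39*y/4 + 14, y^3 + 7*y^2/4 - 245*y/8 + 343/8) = y - 7/4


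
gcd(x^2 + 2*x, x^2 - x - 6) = x + 2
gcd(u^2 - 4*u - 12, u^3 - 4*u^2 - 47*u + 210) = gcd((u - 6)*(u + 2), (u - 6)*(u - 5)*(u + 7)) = u - 6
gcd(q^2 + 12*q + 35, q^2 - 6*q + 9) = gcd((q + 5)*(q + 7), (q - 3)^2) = 1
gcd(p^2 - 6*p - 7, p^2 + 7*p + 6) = p + 1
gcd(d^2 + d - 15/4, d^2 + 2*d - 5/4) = d + 5/2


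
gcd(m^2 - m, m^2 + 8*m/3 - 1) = 1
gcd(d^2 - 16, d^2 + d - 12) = d + 4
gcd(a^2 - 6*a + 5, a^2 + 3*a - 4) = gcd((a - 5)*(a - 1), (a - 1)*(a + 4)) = a - 1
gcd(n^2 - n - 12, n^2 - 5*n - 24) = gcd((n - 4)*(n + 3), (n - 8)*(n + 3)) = n + 3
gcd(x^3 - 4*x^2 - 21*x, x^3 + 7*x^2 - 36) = x + 3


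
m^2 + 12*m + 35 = (m + 5)*(m + 7)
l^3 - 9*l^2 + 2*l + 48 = (l - 8)*(l - 3)*(l + 2)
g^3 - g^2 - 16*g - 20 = (g - 5)*(g + 2)^2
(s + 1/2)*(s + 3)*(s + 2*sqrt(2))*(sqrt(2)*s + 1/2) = sqrt(2)*s^4 + 9*s^3/2 + 7*sqrt(2)*s^3/2 + 5*sqrt(2)*s^2/2 + 63*s^2/4 + 7*sqrt(2)*s/2 + 27*s/4 + 3*sqrt(2)/2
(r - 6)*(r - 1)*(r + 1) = r^3 - 6*r^2 - r + 6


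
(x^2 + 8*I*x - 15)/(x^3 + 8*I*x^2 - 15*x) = 1/x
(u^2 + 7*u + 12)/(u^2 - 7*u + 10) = (u^2 + 7*u + 12)/(u^2 - 7*u + 10)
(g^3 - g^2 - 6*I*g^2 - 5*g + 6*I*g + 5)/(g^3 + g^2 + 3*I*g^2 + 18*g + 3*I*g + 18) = (g^3 - g^2*(1 + 6*I) + g*(-5 + 6*I) + 5)/(g^3 + g^2*(1 + 3*I) + 3*g*(6 + I) + 18)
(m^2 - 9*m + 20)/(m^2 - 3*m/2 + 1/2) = 2*(m^2 - 9*m + 20)/(2*m^2 - 3*m + 1)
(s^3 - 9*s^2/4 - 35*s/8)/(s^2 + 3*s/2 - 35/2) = s*(4*s + 5)/(4*(s + 5))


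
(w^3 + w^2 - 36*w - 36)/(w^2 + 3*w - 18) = (w^2 - 5*w - 6)/(w - 3)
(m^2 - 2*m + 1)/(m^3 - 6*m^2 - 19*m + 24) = (m - 1)/(m^2 - 5*m - 24)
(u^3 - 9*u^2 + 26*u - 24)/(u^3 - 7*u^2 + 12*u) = (u - 2)/u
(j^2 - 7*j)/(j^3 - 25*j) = (j - 7)/(j^2 - 25)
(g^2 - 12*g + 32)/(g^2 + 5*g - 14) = (g^2 - 12*g + 32)/(g^2 + 5*g - 14)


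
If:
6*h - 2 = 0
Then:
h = 1/3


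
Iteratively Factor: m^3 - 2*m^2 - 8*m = (m - 4)*(m^2 + 2*m) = (m - 4)*(m + 2)*(m)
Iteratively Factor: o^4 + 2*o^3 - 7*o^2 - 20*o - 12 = (o + 2)*(o^3 - 7*o - 6) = (o + 1)*(o + 2)*(o^2 - o - 6) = (o + 1)*(o + 2)^2*(o - 3)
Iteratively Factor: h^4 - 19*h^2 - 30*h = (h - 5)*(h^3 + 5*h^2 + 6*h) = (h - 5)*(h + 2)*(h^2 + 3*h) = h*(h - 5)*(h + 2)*(h + 3)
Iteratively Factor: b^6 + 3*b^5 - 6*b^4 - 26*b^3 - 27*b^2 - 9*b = (b + 1)*(b^5 + 2*b^4 - 8*b^3 - 18*b^2 - 9*b) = b*(b + 1)*(b^4 + 2*b^3 - 8*b^2 - 18*b - 9) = b*(b + 1)^2*(b^3 + b^2 - 9*b - 9) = b*(b + 1)^2*(b + 3)*(b^2 - 2*b - 3) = b*(b + 1)^3*(b + 3)*(b - 3)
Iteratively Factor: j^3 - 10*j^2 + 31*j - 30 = (j - 3)*(j^2 - 7*j + 10) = (j - 3)*(j - 2)*(j - 5)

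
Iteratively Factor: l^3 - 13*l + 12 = (l + 4)*(l^2 - 4*l + 3) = (l - 3)*(l + 4)*(l - 1)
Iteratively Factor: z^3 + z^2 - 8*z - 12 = (z + 2)*(z^2 - z - 6) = (z - 3)*(z + 2)*(z + 2)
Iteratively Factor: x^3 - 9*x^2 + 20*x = (x - 4)*(x^2 - 5*x) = (x - 5)*(x - 4)*(x)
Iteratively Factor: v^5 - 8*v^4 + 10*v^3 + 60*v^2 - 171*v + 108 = (v + 3)*(v^4 - 11*v^3 + 43*v^2 - 69*v + 36) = (v - 3)*(v + 3)*(v^3 - 8*v^2 + 19*v - 12) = (v - 4)*(v - 3)*(v + 3)*(v^2 - 4*v + 3) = (v - 4)*(v - 3)*(v - 1)*(v + 3)*(v - 3)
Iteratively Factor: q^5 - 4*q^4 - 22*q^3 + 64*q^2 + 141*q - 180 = (q + 3)*(q^4 - 7*q^3 - q^2 + 67*q - 60) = (q + 3)^2*(q^3 - 10*q^2 + 29*q - 20) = (q - 5)*(q + 3)^2*(q^2 - 5*q + 4) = (q - 5)*(q - 1)*(q + 3)^2*(q - 4)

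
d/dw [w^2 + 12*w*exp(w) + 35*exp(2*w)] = 12*w*exp(w) + 2*w + 70*exp(2*w) + 12*exp(w)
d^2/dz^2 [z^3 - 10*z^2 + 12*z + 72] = 6*z - 20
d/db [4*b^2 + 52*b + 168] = 8*b + 52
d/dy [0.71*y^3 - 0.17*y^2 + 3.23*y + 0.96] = 2.13*y^2 - 0.34*y + 3.23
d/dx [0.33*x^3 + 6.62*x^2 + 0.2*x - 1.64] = 0.99*x^2 + 13.24*x + 0.2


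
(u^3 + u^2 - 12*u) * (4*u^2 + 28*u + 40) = 4*u^5 + 32*u^4 + 20*u^3 - 296*u^2 - 480*u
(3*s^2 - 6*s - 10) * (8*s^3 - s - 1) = 24*s^5 - 48*s^4 - 83*s^3 + 3*s^2 + 16*s + 10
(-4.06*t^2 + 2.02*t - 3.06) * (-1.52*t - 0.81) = 6.1712*t^3 + 0.2182*t^2 + 3.015*t + 2.4786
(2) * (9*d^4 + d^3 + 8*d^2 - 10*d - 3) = 18*d^4 + 2*d^3 + 16*d^2 - 20*d - 6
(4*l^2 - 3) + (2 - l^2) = 3*l^2 - 1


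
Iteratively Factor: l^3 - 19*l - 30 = (l - 5)*(l^2 + 5*l + 6) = (l - 5)*(l + 3)*(l + 2)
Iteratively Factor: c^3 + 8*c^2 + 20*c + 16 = (c + 2)*(c^2 + 6*c + 8) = (c + 2)*(c + 4)*(c + 2)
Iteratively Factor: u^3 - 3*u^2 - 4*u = (u)*(u^2 - 3*u - 4) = u*(u - 4)*(u + 1)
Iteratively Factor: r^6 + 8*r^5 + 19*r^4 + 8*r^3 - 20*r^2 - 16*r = (r - 1)*(r^5 + 9*r^4 + 28*r^3 + 36*r^2 + 16*r) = (r - 1)*(r + 2)*(r^4 + 7*r^3 + 14*r^2 + 8*r) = (r - 1)*(r + 2)^2*(r^3 + 5*r^2 + 4*r) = r*(r - 1)*(r + 2)^2*(r^2 + 5*r + 4) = r*(r - 1)*(r + 2)^2*(r + 4)*(r + 1)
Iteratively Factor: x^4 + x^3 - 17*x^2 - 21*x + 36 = (x - 4)*(x^3 + 5*x^2 + 3*x - 9) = (x - 4)*(x + 3)*(x^2 + 2*x - 3) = (x - 4)*(x + 3)^2*(x - 1)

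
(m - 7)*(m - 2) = m^2 - 9*m + 14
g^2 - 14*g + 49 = (g - 7)^2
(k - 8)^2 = k^2 - 16*k + 64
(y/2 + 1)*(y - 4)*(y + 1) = y^3/2 - y^2/2 - 5*y - 4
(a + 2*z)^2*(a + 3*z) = a^3 + 7*a^2*z + 16*a*z^2 + 12*z^3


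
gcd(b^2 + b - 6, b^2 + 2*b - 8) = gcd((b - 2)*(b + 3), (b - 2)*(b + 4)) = b - 2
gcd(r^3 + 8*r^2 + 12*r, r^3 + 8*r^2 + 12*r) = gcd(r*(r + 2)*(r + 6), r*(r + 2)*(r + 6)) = r^3 + 8*r^2 + 12*r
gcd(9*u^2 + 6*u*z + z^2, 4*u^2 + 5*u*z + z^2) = 1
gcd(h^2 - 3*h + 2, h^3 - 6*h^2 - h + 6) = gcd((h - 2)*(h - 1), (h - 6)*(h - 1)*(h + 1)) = h - 1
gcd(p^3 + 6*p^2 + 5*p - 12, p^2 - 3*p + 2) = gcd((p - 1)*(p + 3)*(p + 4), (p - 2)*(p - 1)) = p - 1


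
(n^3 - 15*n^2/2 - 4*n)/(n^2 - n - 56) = n*(2*n + 1)/(2*(n + 7))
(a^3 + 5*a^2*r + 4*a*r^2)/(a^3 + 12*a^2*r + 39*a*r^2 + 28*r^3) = a/(a + 7*r)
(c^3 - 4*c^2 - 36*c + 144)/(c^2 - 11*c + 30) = (c^2 + 2*c - 24)/(c - 5)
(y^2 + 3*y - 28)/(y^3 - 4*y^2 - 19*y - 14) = (-y^2 - 3*y + 28)/(-y^3 + 4*y^2 + 19*y + 14)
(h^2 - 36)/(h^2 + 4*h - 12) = (h - 6)/(h - 2)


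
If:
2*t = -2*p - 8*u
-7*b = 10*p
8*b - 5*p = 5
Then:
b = 10/23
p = -7/23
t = 7/23 - 4*u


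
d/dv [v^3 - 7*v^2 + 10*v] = 3*v^2 - 14*v + 10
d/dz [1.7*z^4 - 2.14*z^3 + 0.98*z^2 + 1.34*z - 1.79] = 6.8*z^3 - 6.42*z^2 + 1.96*z + 1.34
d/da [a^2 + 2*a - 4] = 2*a + 2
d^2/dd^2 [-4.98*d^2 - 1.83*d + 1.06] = -9.96000000000000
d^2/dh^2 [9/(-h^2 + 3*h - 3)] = 18*(h^2 - 3*h - (2*h - 3)^2 + 3)/(h^2 - 3*h + 3)^3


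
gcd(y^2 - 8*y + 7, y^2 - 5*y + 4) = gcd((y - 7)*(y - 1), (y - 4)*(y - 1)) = y - 1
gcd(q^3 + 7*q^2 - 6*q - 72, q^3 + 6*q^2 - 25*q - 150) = q + 6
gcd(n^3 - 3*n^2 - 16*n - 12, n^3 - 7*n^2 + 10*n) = 1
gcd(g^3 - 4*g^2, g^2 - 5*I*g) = g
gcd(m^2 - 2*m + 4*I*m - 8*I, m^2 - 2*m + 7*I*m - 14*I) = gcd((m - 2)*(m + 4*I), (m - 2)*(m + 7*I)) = m - 2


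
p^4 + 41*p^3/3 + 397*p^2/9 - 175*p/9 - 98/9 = (p - 2/3)*(p + 1/3)*(p + 7)^2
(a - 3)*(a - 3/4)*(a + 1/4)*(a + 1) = a^4 - 5*a^3/2 - 35*a^2/16 + 15*a/8 + 9/16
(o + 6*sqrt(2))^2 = o^2 + 12*sqrt(2)*o + 72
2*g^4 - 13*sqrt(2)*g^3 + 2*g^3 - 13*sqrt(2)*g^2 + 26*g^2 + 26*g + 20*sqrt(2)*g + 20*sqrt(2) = (g - 5*sqrt(2))*(g - 2*sqrt(2))*(sqrt(2)*g + 1)*(sqrt(2)*g + sqrt(2))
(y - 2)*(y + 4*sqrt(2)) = y^2 - 2*y + 4*sqrt(2)*y - 8*sqrt(2)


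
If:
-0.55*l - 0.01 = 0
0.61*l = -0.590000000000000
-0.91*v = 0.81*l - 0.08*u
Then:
No Solution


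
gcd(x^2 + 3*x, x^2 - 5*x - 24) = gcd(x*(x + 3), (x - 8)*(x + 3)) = x + 3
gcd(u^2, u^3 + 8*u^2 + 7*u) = u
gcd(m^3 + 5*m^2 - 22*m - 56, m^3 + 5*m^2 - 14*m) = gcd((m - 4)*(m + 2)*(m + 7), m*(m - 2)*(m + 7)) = m + 7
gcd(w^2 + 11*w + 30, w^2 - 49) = 1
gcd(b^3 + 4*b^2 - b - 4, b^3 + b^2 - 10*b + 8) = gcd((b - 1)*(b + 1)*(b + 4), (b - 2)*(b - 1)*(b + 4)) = b^2 + 3*b - 4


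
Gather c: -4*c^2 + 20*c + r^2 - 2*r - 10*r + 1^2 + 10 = -4*c^2 + 20*c + r^2 - 12*r + 11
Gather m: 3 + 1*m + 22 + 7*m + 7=8*m + 32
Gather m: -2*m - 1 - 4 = -2*m - 5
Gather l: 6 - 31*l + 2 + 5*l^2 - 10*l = 5*l^2 - 41*l + 8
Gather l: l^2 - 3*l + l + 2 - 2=l^2 - 2*l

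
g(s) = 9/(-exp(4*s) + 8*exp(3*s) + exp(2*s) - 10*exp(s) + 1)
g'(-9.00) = 0.01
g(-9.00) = 9.01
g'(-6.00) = 0.23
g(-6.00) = 9.23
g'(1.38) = -0.09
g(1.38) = 0.04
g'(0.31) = -9.13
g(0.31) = 1.49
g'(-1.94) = 77.25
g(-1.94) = -22.90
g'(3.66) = 0.00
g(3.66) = -0.00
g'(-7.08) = 0.08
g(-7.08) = 9.08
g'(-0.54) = 0.85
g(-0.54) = -2.98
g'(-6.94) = 0.09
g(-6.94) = 9.09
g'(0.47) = -2.90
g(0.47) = 0.65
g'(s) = 9*(4*exp(4*s) - 24*exp(3*s) - 2*exp(2*s) + 10*exp(s))/(-exp(4*s) + 8*exp(3*s) + exp(2*s) - 10*exp(s) + 1)^2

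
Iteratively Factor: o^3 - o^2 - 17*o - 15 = (o - 5)*(o^2 + 4*o + 3) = (o - 5)*(o + 3)*(o + 1)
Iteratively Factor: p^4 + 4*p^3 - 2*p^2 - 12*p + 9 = (p + 3)*(p^3 + p^2 - 5*p + 3) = (p - 1)*(p + 3)*(p^2 + 2*p - 3) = (p - 1)*(p + 3)^2*(p - 1)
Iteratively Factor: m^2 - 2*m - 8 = (m - 4)*(m + 2)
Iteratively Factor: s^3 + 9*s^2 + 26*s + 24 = (s + 4)*(s^2 + 5*s + 6) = (s + 2)*(s + 4)*(s + 3)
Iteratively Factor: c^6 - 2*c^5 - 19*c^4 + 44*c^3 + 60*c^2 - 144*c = (c)*(c^5 - 2*c^4 - 19*c^3 + 44*c^2 + 60*c - 144) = c*(c + 4)*(c^4 - 6*c^3 + 5*c^2 + 24*c - 36) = c*(c - 2)*(c + 4)*(c^3 - 4*c^2 - 3*c + 18) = c*(c - 3)*(c - 2)*(c + 4)*(c^2 - c - 6) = c*(c - 3)^2*(c - 2)*(c + 4)*(c + 2)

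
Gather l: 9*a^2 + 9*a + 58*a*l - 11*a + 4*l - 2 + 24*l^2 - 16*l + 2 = 9*a^2 - 2*a + 24*l^2 + l*(58*a - 12)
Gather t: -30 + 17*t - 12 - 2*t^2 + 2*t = -2*t^2 + 19*t - 42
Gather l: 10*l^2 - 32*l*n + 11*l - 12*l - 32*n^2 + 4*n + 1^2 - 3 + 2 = 10*l^2 + l*(-32*n - 1) - 32*n^2 + 4*n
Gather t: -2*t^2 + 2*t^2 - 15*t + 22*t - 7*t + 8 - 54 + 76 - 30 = 0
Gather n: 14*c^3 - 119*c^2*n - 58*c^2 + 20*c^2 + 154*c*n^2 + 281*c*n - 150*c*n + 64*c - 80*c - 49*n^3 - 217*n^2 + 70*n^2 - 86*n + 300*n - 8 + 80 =14*c^3 - 38*c^2 - 16*c - 49*n^3 + n^2*(154*c - 147) + n*(-119*c^2 + 131*c + 214) + 72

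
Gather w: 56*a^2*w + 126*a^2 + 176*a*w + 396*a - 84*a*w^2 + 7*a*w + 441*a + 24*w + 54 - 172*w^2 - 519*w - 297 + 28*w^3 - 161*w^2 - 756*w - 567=126*a^2 + 837*a + 28*w^3 + w^2*(-84*a - 333) + w*(56*a^2 + 183*a - 1251) - 810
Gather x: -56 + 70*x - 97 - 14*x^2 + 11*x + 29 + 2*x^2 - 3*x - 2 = -12*x^2 + 78*x - 126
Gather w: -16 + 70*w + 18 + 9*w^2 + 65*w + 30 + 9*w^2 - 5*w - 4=18*w^2 + 130*w + 28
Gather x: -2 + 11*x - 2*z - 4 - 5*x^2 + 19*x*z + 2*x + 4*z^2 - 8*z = -5*x^2 + x*(19*z + 13) + 4*z^2 - 10*z - 6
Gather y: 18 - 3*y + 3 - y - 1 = 20 - 4*y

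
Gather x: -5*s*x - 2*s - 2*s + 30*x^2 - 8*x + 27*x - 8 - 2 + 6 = -4*s + 30*x^2 + x*(19 - 5*s) - 4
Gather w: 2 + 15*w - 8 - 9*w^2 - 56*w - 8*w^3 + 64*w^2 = -8*w^3 + 55*w^2 - 41*w - 6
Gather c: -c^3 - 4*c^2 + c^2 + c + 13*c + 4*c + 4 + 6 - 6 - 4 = -c^3 - 3*c^2 + 18*c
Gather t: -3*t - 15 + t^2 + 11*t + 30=t^2 + 8*t + 15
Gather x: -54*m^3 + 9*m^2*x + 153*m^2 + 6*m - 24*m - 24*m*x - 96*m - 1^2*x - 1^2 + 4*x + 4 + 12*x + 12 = -54*m^3 + 153*m^2 - 114*m + x*(9*m^2 - 24*m + 15) + 15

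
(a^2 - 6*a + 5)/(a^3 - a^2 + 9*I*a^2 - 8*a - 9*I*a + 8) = (a - 5)/(a^2 + 9*I*a - 8)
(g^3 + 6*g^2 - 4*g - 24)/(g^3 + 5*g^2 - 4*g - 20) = (g + 6)/(g + 5)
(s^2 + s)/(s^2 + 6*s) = (s + 1)/(s + 6)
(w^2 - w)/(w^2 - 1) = w/(w + 1)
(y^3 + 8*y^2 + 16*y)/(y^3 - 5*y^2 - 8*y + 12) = y*(y^2 + 8*y + 16)/(y^3 - 5*y^2 - 8*y + 12)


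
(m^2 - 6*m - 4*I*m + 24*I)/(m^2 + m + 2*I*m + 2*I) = (m^2 - 6*m - 4*I*m + 24*I)/(m^2 + m + 2*I*m + 2*I)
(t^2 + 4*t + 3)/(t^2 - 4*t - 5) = (t + 3)/(t - 5)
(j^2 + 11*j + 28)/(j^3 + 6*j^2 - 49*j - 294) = (j + 4)/(j^2 - j - 42)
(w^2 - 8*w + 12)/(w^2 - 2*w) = (w - 6)/w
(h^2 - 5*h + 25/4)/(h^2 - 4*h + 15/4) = (2*h - 5)/(2*h - 3)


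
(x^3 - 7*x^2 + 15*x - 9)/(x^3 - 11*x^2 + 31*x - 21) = (x - 3)/(x - 7)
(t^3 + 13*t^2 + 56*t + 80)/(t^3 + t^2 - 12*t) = (t^2 + 9*t + 20)/(t*(t - 3))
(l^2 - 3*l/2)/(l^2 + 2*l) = (l - 3/2)/(l + 2)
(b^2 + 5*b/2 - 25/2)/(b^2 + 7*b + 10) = (b - 5/2)/(b + 2)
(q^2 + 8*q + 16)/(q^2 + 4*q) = (q + 4)/q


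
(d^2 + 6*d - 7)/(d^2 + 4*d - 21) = (d - 1)/(d - 3)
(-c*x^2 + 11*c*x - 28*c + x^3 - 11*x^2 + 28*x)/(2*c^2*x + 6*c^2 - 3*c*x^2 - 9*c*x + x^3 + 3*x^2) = (x^2 - 11*x + 28)/(-2*c*x - 6*c + x^2 + 3*x)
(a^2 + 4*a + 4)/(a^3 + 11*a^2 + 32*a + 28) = 1/(a + 7)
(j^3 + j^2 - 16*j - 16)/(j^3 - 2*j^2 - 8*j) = (j^2 + 5*j + 4)/(j*(j + 2))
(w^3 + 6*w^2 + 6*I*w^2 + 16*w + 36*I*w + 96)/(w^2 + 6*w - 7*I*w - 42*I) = (w^2 + 6*I*w + 16)/(w - 7*I)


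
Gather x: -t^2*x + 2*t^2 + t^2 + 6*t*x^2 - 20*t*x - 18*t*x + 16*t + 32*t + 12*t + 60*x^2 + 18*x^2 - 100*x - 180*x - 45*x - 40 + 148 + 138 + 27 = 3*t^2 + 60*t + x^2*(6*t + 78) + x*(-t^2 - 38*t - 325) + 273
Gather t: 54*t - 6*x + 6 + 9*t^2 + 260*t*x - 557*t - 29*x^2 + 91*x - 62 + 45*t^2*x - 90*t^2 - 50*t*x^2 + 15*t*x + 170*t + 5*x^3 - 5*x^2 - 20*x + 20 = t^2*(45*x - 81) + t*(-50*x^2 + 275*x - 333) + 5*x^3 - 34*x^2 + 65*x - 36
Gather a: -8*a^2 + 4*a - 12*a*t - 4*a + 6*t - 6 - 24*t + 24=-8*a^2 - 12*a*t - 18*t + 18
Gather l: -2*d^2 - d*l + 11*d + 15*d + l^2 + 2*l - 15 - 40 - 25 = -2*d^2 + 26*d + l^2 + l*(2 - d) - 80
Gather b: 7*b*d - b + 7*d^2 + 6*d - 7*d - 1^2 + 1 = b*(7*d - 1) + 7*d^2 - d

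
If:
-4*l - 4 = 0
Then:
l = -1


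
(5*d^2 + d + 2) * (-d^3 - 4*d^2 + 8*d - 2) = -5*d^5 - 21*d^4 + 34*d^3 - 10*d^2 + 14*d - 4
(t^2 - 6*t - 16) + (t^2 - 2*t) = 2*t^2 - 8*t - 16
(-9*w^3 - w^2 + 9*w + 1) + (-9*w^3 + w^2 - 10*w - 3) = -18*w^3 - w - 2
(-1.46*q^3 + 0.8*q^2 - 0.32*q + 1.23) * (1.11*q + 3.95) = -1.6206*q^4 - 4.879*q^3 + 2.8048*q^2 + 0.1013*q + 4.8585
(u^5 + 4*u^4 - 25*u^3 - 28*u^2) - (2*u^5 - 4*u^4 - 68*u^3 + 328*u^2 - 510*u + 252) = -u^5 + 8*u^4 + 43*u^3 - 356*u^2 + 510*u - 252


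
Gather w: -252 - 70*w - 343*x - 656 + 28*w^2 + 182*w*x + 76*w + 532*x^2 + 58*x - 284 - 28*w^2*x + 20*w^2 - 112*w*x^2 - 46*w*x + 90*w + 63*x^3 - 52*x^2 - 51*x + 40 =w^2*(48 - 28*x) + w*(-112*x^2 + 136*x + 96) + 63*x^3 + 480*x^2 - 336*x - 1152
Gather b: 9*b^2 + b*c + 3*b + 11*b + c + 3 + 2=9*b^2 + b*(c + 14) + c + 5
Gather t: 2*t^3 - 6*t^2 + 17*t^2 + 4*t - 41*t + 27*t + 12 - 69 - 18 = 2*t^3 + 11*t^2 - 10*t - 75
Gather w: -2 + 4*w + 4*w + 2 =8*w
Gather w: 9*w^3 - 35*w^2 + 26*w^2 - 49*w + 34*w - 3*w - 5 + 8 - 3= 9*w^3 - 9*w^2 - 18*w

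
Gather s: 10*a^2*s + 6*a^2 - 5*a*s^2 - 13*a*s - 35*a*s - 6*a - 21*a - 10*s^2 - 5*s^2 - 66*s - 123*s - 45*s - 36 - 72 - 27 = 6*a^2 - 27*a + s^2*(-5*a - 15) + s*(10*a^2 - 48*a - 234) - 135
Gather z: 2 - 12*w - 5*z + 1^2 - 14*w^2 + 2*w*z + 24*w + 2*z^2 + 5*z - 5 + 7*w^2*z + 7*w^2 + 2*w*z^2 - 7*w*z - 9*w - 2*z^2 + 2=-7*w^2 + 2*w*z^2 + 3*w + z*(7*w^2 - 5*w)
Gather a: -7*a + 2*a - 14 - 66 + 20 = -5*a - 60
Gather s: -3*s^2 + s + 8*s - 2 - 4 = -3*s^2 + 9*s - 6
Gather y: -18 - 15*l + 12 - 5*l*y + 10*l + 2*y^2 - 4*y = -5*l + 2*y^2 + y*(-5*l - 4) - 6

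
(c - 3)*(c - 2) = c^2 - 5*c + 6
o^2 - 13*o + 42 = (o - 7)*(o - 6)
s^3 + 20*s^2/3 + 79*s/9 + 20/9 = (s + 1/3)*(s + 4/3)*(s + 5)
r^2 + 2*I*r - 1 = (r + I)^2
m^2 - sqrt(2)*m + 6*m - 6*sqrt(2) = (m + 6)*(m - sqrt(2))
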